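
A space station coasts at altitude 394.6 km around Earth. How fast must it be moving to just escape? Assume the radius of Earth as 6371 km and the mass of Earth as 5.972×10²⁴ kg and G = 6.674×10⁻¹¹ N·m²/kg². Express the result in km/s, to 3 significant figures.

v_esc ≈ 10.9 km/s

μ = GM = 6.674×10⁻¹¹ × 5.972×10²⁴ = 3.986×10¹⁴ m³/s².
r = 6371 + 394.6 = 6765.6 km = 6.7656×10⁶ m.
Escape speed v_esc = √(2μ/r) = √(2 × 3.986×10¹⁴ / 6.766×10⁶) = √(1.178×10⁸) = 10850 m/s.
= 10.85 km/s.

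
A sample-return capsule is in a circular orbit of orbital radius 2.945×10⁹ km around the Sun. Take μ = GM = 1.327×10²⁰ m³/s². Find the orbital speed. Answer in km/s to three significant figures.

v ≈ 6.71 km/s

r = 2.945×10⁹ km = 2.945×10¹² m.
For a circular orbit v = √(μ/r) = √(1.327×10²⁰ / 2.945×10¹²) = √(4.506×10⁷) = 6713 m/s.
That is 6.713 km/s.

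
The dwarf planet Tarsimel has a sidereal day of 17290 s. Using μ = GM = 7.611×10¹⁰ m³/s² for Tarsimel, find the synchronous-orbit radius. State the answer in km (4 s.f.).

r_sync ≈ 832.2 km

A synchronous orbit has period T, so by Kepler's third law a = (μT²/4π²)^(1/3).
μT²/4π² = 7.611×10¹⁰ × (1.729×10⁴)² / 39.48 = 5.763×10¹⁷ m³.
a = 8.322×10⁵ m = 832.19 km.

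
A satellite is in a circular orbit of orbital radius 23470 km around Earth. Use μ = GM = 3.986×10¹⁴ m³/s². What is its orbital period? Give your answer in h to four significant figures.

r = 23470 km = 2.347×10⁷ m.
Kepler's third law: T = 2π√(r³/μ) = 2π√((2.347×10⁷)³ / 3.986×10¹⁴).
r³/μ = 3.243×10⁷ s², so T = 2π × 5.695×10³ = 3.578×10⁴ s.
Converting: 3.578×10⁴ s ÷ 3600 = 9.940 h.

T ≈ 9.940 h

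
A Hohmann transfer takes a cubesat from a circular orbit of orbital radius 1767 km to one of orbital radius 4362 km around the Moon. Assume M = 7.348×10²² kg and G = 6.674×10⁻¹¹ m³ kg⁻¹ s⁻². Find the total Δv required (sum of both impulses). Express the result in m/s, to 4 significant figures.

μ = GM = 6.674×10⁻¹¹ × 7.348×10²² = 4.904×10¹² m³/s².
r₁ = 1767 km = 1.767×10⁶ m.
r₂ = 4362 km = 4.362×10⁶ m.
Transfer ellipse a_t = (r₁ + r₂)/2 = 3.064×10⁶ m.
At r₁: circular v_c1 = √(μ/r₁) = 1666 m/s; transfer-perilune v_p = √[μ(2/r₁ − 1/a_t)] = 1988 m/s.
Δv₁ = v_p − v_c1 = 321.6 m/s.
At r₂: circular v_c2 = √(μ/r₂) = 1060 m/s; transfer-apolune v_a = √[μ(2/r₂ − 1/a_t)] = 805.1 m/s.
Δv₂ = v_c2 − v_a = 255.2 m/s.
Total Δv = Δv₁ + Δv₂ = 576.8 m/s.

Δv_total ≈ 576.8 m/s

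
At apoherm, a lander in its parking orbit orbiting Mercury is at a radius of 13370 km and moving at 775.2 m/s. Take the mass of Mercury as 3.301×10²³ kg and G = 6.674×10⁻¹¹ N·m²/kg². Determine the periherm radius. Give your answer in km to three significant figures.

periherm radius ≈ 2980 km

μ = GM = 6.674×10⁻¹¹ × 3.301×10²³ = 2.203×10¹³ m³/s².
r_a = 1.337×10⁷ m.
Specific energy ε = v²/2 − μ/r = -1.347×10⁶ J/kg, so a = −μ/(2ε) = 8.176×10⁶ m.
The apsides satisfy r_p + r_a = 2a, so the periherm radius is 2a − r_a = 2.982×10⁶ m = 2981.7 km.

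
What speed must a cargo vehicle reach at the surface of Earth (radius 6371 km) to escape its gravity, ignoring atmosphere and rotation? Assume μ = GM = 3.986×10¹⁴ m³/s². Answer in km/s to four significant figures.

v_esc ≈ 11.19 km/s

r = R = 6.371×10⁶ m.
Escape speed v_esc = √(2μ/r) = √(2 × 3.986×10¹⁴ / 6.371×10⁶) = √(1.251×10⁸) = 11190 m/s.
= 11.19 km/s.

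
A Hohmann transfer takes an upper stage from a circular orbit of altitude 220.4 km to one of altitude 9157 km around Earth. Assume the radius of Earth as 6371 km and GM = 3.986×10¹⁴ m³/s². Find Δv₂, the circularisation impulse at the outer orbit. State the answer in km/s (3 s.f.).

r₁ = 6371 + 220.4 = 6591.4 km = 6.5914×10⁶ m.
r₂ = 6371 + 9157 = 15528 km = 1.5528×10⁷ m.
Transfer ellipse a_t = (r₁ + r₂)/2 = 1.106×10⁷ m.
At r₁: circular v_c1 = √(μ/r₁) = 7776 m/s; transfer-perigee v_p = √[μ(2/r₁ − 1/a_t)] = 9214 m/s.
At r₂: circular v_c2 = √(μ/r₂) = 5067 m/s; transfer-apogee v_a = √[μ(2/r₂ − 1/a_t)] = 3911 m/s.
Δv₂ = v_c2 − v_a = 1155 m/s.
= 1.155 km/s.

Δv ≈ 1.16 km/s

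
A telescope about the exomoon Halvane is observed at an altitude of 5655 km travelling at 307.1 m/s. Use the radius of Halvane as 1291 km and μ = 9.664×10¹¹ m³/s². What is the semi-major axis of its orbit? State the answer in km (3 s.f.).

r = 1291 + 5655 = 6946.0 km = 6.946×10⁶ m.
Vis-viva rearranged: 1/a = 2/r − v²/μ = 2.879×10⁻⁷ − 9.759×10⁻⁸ = 1.903×10⁻⁷ m⁻¹.
a = 5.254×10⁶ m = 5253.6 km.

a ≈ 5250 km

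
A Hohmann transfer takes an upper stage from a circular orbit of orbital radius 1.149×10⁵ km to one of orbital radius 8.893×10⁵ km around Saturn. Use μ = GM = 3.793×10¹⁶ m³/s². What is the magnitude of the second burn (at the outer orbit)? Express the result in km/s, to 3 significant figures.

r₁ = 1.149×10⁵ km = 1.149×10⁸ m.
r₂ = 8.893×10⁵ km = 8.893×10⁸ m.
Transfer ellipse a_t = (r₁ + r₂)/2 = 5.021×10⁸ m.
At r₁: circular v_c1 = √(μ/r₁) = 18170 m/s; transfer-perikrone v_p = √[μ(2/r₁ − 1/a_t)] = 24180 m/s.
At r₂: circular v_c2 = √(μ/r₂) = 6531 m/s; transfer-apokrone v_a = √[μ(2/r₂ − 1/a_t)] = 3124 m/s.
Δv₂ = v_c2 − v_a = 3407 m/s.
= 3.407 km/s.

Δv ≈ 3.41 km/s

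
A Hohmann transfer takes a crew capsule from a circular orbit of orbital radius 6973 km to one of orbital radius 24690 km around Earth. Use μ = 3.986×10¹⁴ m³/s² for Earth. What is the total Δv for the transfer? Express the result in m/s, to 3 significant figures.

Δv_total ≈ 3230 m/s

r₁ = 6973 km = 6.973×10⁶ m.
r₂ = 24690 km = 2.469×10⁷ m.
Transfer ellipse a_t = (r₁ + r₂)/2 = 1.583×10⁷ m.
At r₁: circular v_c1 = √(μ/r₁) = 7561 m/s; transfer-perigee v_p = √[μ(2/r₁ − 1/a_t)] = 9442 m/s.
Δv₁ = v_p − v_c1 = 1881 m/s.
At r₂: circular v_c2 = √(μ/r₂) = 4018 m/s; transfer-apogee v_a = √[μ(2/r₂ − 1/a_t)] = 2667 m/s.
Δv₂ = v_c2 − v_a = 1351 m/s.
Total Δv = Δv₁ + Δv₂ = 3233 m/s.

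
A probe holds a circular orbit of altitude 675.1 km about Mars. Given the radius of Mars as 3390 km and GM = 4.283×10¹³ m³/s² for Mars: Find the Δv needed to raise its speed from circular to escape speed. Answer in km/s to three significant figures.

r = 3390 + 675.1 = 4065.1 km = 4.0651×10⁶ m.
Circular speed v_c = √(μ/r) = 3246 m/s.
Escape speed v_esc = √(2μ/r) = √2 × v_c = 4590 m/s.
Δv = v_esc − v_c = 1345 m/s = 1.345 km/s.

Δv ≈ 1.34 km/s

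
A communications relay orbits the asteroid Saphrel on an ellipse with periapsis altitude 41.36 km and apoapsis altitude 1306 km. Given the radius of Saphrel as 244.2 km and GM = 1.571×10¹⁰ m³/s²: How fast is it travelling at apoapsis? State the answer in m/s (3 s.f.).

r_p = 244.2 + 41.36 = 285.56 km = 2.8556×10⁵ m.
r_a = 244.2 + 1306 = 1550.2 km = 1.5502×10⁶ m.
Semi-major axis a = (r_p + r_a)/2 = 917.88 km = 9.179×10⁵ m.
Vis-viva: v² = μ(2/r − 1/a) = 1.571×10¹⁰ × (1.290×10⁻⁶ − 1.089×10⁻⁶) = 3.153×10³ m²/s².
v = 56.15 m/s.

v ≈ 56.2 m/s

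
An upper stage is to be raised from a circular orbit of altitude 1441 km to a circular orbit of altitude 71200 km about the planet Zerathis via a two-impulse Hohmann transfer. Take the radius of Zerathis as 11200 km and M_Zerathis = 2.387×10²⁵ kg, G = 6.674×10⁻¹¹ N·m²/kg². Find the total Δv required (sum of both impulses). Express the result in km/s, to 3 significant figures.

Δv_total ≈ 5.69 km/s

μ = GM = 6.674×10⁻¹¹ × 2.387×10²⁵ = 1.593×10¹⁵ m³/s².
r₁ = 11200 + 1441 = 12641 km = 1.2641×10⁷ m.
r₂ = 11200 + 71200 = 82400 km = 8.2400×10⁷ m.
Transfer ellipse a_t = (r₁ + r₂)/2 = 4.752×10⁷ m.
At r₁: circular v_c1 = √(μ/r₁) = 11230 m/s; transfer-periapsis v_p = √[μ(2/r₁ − 1/a_t)] = 14780 m/s.
Δv₁ = v_p − v_c1 = 3557 m/s.
At r₂: circular v_c2 = √(μ/r₂) = 4397 m/s; transfer-apoapsis v_a = √[μ(2/r₂ − 1/a_t)] = 2268 m/s.
Δv₂ = v_c2 − v_a = 2129 m/s.
Total Δv = Δv₁ + Δv₂ = 5686 m/s = 5.686 km/s.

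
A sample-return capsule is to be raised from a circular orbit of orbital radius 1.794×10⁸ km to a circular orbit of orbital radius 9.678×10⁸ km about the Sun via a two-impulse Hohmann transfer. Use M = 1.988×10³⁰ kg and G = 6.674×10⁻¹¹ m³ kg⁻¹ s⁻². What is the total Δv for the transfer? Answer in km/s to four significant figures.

μ = GM = 6.674×10⁻¹¹ × 1.988×10³⁰ = 1.327×10²⁰ m³/s².
r₁ = 1.794×10⁸ km = 1.794×10¹¹ m.
r₂ = 9.678×10⁸ km = 9.678×10¹¹ m.
Transfer ellipse a_t = (r₁ + r₂)/2 = 5.736×10¹¹ m.
At r₁: circular v_c1 = √(μ/r₁) = 27200 m/s; transfer-perihelion v_p = √[μ(2/r₁ − 1/a_t)] = 35320 m/s.
Δv₁ = v_p − v_c1 = 8130 m/s.
At r₂: circular v_c2 = √(μ/r₂) = 11710 m/s; transfer-aphelion v_a = √[μ(2/r₂ − 1/a_t)] = 6548 m/s.
Δv₂ = v_c2 − v_a = 5161 m/s.
Total Δv = Δv₁ + Δv₂ = 13290 m/s = 13.29 km/s.

Δv_total ≈ 13.29 km/s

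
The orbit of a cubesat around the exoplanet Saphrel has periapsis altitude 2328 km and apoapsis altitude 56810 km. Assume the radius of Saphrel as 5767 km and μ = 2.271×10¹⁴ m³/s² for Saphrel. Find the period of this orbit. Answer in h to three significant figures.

r_p = 5767 + 2328 = 8095.0 km = 8.0950×10⁶ m.
r_a = 5767 + 56810 = 62577 km = 6.2577×10⁷ m.
Semi-major axis a = (r_p + r_a)/2 = (8095.0 + 62577)/2 = 35336 km = 3.534×10⁷ m.
By Kepler's third law T = 2π√(a³/μ) = 2π × 1.394×10⁴ = 8.758×10⁴ s.
= 24.33 h.

T ≈ 24.3 h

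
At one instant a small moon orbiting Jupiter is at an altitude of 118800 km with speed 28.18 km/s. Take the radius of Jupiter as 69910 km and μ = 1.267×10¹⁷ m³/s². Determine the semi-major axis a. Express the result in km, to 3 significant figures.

a ≈ 2.31×10⁵ km

r = 69910 + 118800 = 1.8871×10⁵ km = 1.887×10⁸ m.
Vis-viva rearranged: 1/a = 2/r − v²/μ = 1.060×10⁻⁸ − 6.268×10⁻⁹ = 4.331×10⁻⁹ m⁻¹.
a = 2.309×10⁸ m = 2.3091×10⁵ km.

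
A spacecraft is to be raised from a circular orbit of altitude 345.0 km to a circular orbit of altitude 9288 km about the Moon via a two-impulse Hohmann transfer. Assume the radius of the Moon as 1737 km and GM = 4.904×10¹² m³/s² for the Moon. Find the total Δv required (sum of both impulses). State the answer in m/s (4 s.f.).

r₁ = 1737 + 345.0 = 2082.0 km = 2.0820×10⁶ m.
r₂ = 1737 + 9288 = 11025 km = 1.1025×10⁷ m.
Transfer ellipse a_t = (r₁ + r₂)/2 = 6.554×10⁶ m.
At r₁: circular v_c1 = √(μ/r₁) = 1535 m/s; transfer-perilune v_p = √[μ(2/r₁ − 1/a_t)] = 1991 m/s.
Δv₁ = v_p − v_c1 = 455.9 m/s.
At r₂: circular v_c2 = √(μ/r₂) = 666.9 m/s; transfer-apolune v_a = √[μ(2/r₂ − 1/a_t)] = 375.9 m/s.
Δv₂ = v_c2 − v_a = 291.0 m/s.
Total Δv = Δv₁ + Δv₂ = 746.9 m/s.

Δv_total ≈ 746.9 m/s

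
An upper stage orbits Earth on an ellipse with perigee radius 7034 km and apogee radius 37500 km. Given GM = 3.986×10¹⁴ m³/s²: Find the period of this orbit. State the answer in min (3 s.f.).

T ≈ 551 min

Semi-major axis a = (r_p + r_a)/2 = (7034.0 + 37500)/2 = 22267 km = 2.227×10⁷ m.
By Kepler's third law T = 2π√(a³/μ) = 2π × 5.263×10³ = 3.307×10⁴ s.
= 551.1 min.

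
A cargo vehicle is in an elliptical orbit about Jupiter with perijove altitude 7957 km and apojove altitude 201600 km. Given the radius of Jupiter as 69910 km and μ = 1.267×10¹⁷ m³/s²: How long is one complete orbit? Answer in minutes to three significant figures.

r_p = 69910 + 7957 = 77867 km = 7.7867×10⁷ m.
r_a = 69910 + 201600 = 271510 km = 2.7151×10⁸ m.
Semi-major axis a = (r_p + r_a)/2 = (77867 + 2.7151×10⁵)/2 = 1.7469×10⁵ km = 1.747×10⁸ m.
By Kepler's third law T = 2π√(a³/μ) = 2π × 6.486×10³ = 4.076×10⁴ s.
= 679.3 minutes.

T ≈ 679 minutes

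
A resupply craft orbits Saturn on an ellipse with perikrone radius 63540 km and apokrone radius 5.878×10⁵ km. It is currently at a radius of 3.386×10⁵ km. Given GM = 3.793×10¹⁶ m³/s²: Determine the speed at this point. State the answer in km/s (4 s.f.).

Semi-major axis a = (r_p + r_a)/2 = 3.2567×10⁵ km = 3.257×10⁸ m.
Vis-viva: v² = μ(2/r − 1/a) = 3.793×10¹⁶ × (5.907×10⁻⁹ − 3.071×10⁻⁹) = 1.076×10⁸ m²/s².
v = 10370 m/s = 10.37 km/s.

v ≈ 10.37 km/s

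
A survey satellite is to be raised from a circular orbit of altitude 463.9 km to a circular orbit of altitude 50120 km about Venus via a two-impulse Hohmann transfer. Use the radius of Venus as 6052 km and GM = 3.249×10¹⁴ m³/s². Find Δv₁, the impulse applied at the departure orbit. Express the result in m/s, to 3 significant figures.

Δv ≈ 2390 m/s

r₁ = 6052 + 463.9 = 6515.9 km = 6.5159×10⁶ m.
r₂ = 6052 + 50120 = 56172 km = 5.6172×10⁷ m.
Transfer ellipse a_t = (r₁ + r₂)/2 = 3.134×10⁷ m.
At r₁: circular v_c1 = √(μ/r₁) = 7061 m/s; transfer-periapsis v_p = √[μ(2/r₁ − 1/a_t)] = 9453 m/s.
Δv₁ = v_p − v_c1 = 2392 m/s.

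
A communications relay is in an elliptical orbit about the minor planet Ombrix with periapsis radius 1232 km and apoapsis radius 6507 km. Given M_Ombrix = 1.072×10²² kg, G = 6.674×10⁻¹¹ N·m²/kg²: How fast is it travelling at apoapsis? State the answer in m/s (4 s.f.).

v ≈ 187.1 m/s

μ = GM = 6.674×10⁻¹¹ × 1.072×10²² = 7.155×10¹¹ m³/s².
Semi-major axis a = (r_p + r_a)/2 = 3869.5 km = 3.870×10⁶ m.
Vis-viva: v² = μ(2/r − 1/a) = 7.155×10¹¹ × (3.074×10⁻⁷ − 2.584×10⁻⁷) = 3.501×10⁴ m²/s².
v = 187.1 m/s.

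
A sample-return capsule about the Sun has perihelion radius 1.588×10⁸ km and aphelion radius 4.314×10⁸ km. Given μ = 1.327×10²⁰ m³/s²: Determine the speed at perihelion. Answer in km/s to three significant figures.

Semi-major axis a = (r_p + r_a)/2 = 2.9510×10⁸ km = 2.951×10¹¹ m.
Vis-viva: v² = μ(2/r − 1/a) = 1.327×10²⁰ × (1.259×10⁻¹¹ − 3.389×10⁻¹²) = 1.222×10⁹ m²/s².
v = 34950 m/s = 34.95 km/s.

v ≈ 35.0 km/s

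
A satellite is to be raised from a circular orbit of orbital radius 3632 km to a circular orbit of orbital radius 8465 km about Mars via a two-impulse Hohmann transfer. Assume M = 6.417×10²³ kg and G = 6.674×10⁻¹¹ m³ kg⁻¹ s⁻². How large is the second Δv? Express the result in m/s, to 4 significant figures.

Δv ≈ 506.3 m/s

μ = GM = 6.674×10⁻¹¹ × 6.417×10²³ = 4.283×10¹³ m³/s².
r₁ = 3632 km = 3.632×10⁶ m.
r₂ = 8465 km = 8.465×10⁶ m.
Transfer ellipse a_t = (r₁ + r₂)/2 = 6.048×10⁶ m.
At r₁: circular v_c1 = √(μ/r₁) = 3434 m/s; transfer-periapsis v_p = √[μ(2/r₁ − 1/a_t)] = 4062 m/s.
At r₂: circular v_c2 = √(μ/r₂) = 2249 m/s; transfer-apoapsis v_a = √[μ(2/r₂ − 1/a_t)] = 1743 m/s.
Δv₂ = v_c2 − v_a = 506.3 m/s.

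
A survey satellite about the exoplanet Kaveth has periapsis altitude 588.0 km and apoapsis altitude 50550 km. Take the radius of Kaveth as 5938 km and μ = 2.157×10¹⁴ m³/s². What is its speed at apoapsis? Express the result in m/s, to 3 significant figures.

r_p = 5938 + 588.0 = 6526.0 km = 6.5260×10⁶ m.
r_a = 5938 + 50550 = 56488 km = 5.6488×10⁷ m.
Semi-major axis a = (r_p + r_a)/2 = 31507 km = 3.151×10⁷ m.
Vis-viva: v² = μ(2/r − 1/a) = 2.157×10¹⁴ × (3.541×10⁻⁸ − 3.174×10⁻⁸) = 7.909×10⁵ m²/s².
v = 889.3 m/s.

v ≈ 889 m/s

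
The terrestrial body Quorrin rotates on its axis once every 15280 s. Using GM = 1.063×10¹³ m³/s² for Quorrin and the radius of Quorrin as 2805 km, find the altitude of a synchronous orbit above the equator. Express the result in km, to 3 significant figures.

h_sync ≈ 1170 km

A synchronous orbit has period T, so by Kepler's third law a = (μT²/4π²)^(1/3).
μT²/4π² = 1.063×10¹³ × (1.528×10⁴)² / 39.48 = 6.287×10¹⁹ m³.
a = 3.976×10⁶ m = 3976.2 km.
Altitude h = a − R = 3976.2 − 2805 = 1171.2 km.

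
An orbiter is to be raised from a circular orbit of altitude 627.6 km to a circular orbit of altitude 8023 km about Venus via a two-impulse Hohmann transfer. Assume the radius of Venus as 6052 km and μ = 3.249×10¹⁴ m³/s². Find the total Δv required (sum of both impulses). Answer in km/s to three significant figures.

Δv_total ≈ 2.10 km/s

r₁ = 6052 + 627.6 = 6679.6 km = 6.6796×10⁶ m.
r₂ = 6052 + 8023 = 14075 km = 1.4075×10⁷ m.
Transfer ellipse a_t = (r₁ + r₂)/2 = 1.038×10⁷ m.
At r₁: circular v_c1 = √(μ/r₁) = 6974 m/s; transfer-periapsis v_p = √[μ(2/r₁ − 1/a_t)] = 8122 m/s.
Δv₁ = v_p − v_c1 = 1148 m/s.
At r₂: circular v_c2 = √(μ/r₂) = 4805 m/s; transfer-apoapsis v_a = √[μ(2/r₂ − 1/a_t)] = 3855 m/s.
Δv₂ = v_c2 − v_a = 949.9 m/s.
Total Δv = Δv₁ + Δv₂ = 2098 m/s = 2.098 km/s.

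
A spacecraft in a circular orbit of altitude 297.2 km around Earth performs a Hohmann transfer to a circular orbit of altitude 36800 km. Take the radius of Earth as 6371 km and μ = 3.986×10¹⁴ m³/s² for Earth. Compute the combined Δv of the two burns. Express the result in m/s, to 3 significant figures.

Δv_total ≈ 3910 m/s

r₁ = 6371 + 297.2 = 6668.2 km = 6.6682×10⁶ m.
r₂ = 6371 + 36800 = 43171 km = 4.3171×10⁷ m.
Transfer ellipse a_t = (r₁ + r₂)/2 = 2.492×10⁷ m.
At r₁: circular v_c1 = √(μ/r₁) = 7732 m/s; transfer-perigee v_p = √[μ(2/r₁ − 1/a_t)] = 10180 m/s.
Δv₁ = v_p − v_c1 = 2445 m/s.
At r₂: circular v_c2 = √(μ/r₂) = 3039 m/s; transfer-apogee v_a = √[μ(2/r₂ − 1/a_t)] = 1572 m/s.
Δv₂ = v_c2 − v_a = 1467 m/s.
Total Δv = Δv₁ + Δv₂ = 3912 m/s.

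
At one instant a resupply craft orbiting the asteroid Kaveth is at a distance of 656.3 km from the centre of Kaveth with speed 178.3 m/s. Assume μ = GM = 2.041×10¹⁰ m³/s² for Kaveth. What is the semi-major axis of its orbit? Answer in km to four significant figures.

a ≈ 671.2 km

r = 6.563×10⁵ m.
Specific orbital energy ε = v²/2 − μ/r = (178.3)²/2 − 2.041×10¹⁰/6.563×10⁵ = -1.520×10⁴ J/kg.
Since ε = −μ/(2a), a = −μ/(2ε) = 6.712×10⁵ m = 671.24 km.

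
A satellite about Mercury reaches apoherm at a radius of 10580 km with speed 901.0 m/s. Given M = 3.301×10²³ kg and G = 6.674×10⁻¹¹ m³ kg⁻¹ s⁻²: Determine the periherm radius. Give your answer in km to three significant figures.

μ = GM = 6.674×10⁻¹¹ × 3.301×10²³ = 2.203×10¹³ m³/s².
r_a = 1.058×10⁷ m.
Specific energy ε = v²/2 − μ/r = -1.676×10⁶ J/kg, so a = −μ/(2ε) = 6.571×10⁶ m.
The apsides satisfy r_p + r_a = 2a, so the periherm radius is 2a − r_a = 2.562×10⁶ m = 2561.7 km.

periherm radius ≈ 2560 km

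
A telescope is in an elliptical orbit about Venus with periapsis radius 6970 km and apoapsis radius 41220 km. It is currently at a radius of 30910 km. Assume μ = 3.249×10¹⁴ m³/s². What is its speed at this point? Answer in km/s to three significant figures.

Semi-major axis a = (r_p + r_a)/2 = 24095 km = 2.410×10⁷ m.
Vis-viva: v² = μ(2/r − 1/a) = 3.249×10¹⁴ × (6.470×10⁻⁸ − 4.150×10⁻⁸) = 7.538×10⁶ m²/s².
v = 2746 m/s = 2.746 km/s.

v ≈ 2.75 km/s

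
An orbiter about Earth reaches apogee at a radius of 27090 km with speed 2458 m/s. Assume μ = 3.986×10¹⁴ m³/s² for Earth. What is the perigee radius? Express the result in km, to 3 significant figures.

r_a = 2.709×10⁷ m.
Specific energy ε = v²/2 − μ/r = -1.169×10⁷ J/kg, so a = −μ/(2ε) = 1.704×10⁷ m.
The apsides satisfy r_p + r_a = 2a, so the perigee radius is 2a − r_a = 6.999×10⁶ m = 6998.7 km.

perigee radius ≈ 7000 km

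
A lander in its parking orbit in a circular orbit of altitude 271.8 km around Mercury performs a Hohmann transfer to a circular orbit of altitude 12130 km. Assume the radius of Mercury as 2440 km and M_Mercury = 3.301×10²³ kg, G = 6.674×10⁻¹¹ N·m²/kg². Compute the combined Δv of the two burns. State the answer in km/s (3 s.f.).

μ = GM = 6.674×10⁻¹¹ × 3.301×10²³ = 2.203×10¹³ m³/s².
r₁ = 2440 + 271.8 = 2711.8 km = 2.7118×10⁶ m.
r₂ = 2440 + 12130 = 14570 km = 1.4570×10⁷ m.
Transfer ellipse a_t = (r₁ + r₂)/2 = 8.641×10⁶ m.
At r₁: circular v_c1 = √(μ/r₁) = 2850 m/s; transfer-periherm v_p = √[μ(2/r₁ − 1/a_t)] = 3701 m/s.
Δv₁ = v_p − v_c1 = 850.9 m/s.
At r₂: circular v_c2 = √(μ/r₂) = 1230 m/s; transfer-apoherm v_a = √[μ(2/r₂ − 1/a_t)] = 688.9 m/s.
Δv₂ = v_c2 − v_a = 540.8 m/s.
Total Δv = Δv₁ + Δv₂ = 1392 m/s = 1.392 km/s.

Δv_total ≈ 1.39 km/s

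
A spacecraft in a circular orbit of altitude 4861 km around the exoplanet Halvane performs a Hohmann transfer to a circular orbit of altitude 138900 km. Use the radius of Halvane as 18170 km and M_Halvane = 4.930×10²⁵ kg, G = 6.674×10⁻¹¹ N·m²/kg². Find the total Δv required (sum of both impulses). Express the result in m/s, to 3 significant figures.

μ = GM = 6.674×10⁻¹¹ × 4.930×10²⁵ = 3.290×10¹⁵ m³/s².
r₁ = 18170 + 4861 = 23031 km = 2.3031×10⁷ m.
r₂ = 18170 + 138900 = 157070 km = 1.5707×10⁸ m.
Transfer ellipse a_t = (r₁ + r₂)/2 = 9.005×10⁷ m.
At r₁: circular v_c1 = √(μ/r₁) = 11950 m/s; transfer-periapsis v_p = √[μ(2/r₁ − 1/a_t)] = 15790 m/s.
Δv₁ = v_p − v_c1 = 3833 m/s.
At r₂: circular v_c2 = √(μ/r₂) = 4577 m/s; transfer-apoapsis v_a = √[μ(2/r₂ − 1/a_t)] = 2315 m/s.
Δv₂ = v_c2 − v_a = 2262 m/s.
Total Δv = Δv₁ + Δv₂ = 6095 m/s.

Δv_total ≈ 6100 m/s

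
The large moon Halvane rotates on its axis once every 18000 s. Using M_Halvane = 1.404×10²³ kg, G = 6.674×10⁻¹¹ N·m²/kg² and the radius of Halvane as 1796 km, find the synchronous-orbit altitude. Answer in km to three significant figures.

μ = GM = 6.674×10⁻¹¹ × 1.404×10²³ = 9.370×10¹² m³/s².
A synchronous orbit has period T, so by Kepler's third law a = (μT²/4π²)^(1/3).
μT²/4π² = 9.370×10¹² × (1.800×10⁴)² / 39.48 = 7.690×10¹⁹ m³.
a = 4.253×10⁶ m = 4252.5 km.
Altitude h = a − R = 4252.5 − 1796 = 2456.5 km.

h_sync ≈ 2460 km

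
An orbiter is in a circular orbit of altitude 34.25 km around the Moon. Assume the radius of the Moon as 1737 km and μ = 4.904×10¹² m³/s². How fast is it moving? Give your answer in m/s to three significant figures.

r = 1737 + 34.25 = 1771.2 km = 1.7712×10⁶ m.
For a circular orbit v = √(μ/r) = √(4.904×10¹² / 1.771×10⁶) = √(2.769×10⁶) = 1664 m/s.

v ≈ 1660 m/s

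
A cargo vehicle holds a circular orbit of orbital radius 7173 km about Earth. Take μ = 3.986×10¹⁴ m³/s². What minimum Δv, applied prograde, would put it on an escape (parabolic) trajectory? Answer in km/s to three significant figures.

r = 7173 km = 7.173×10⁶ m.
Circular speed v_c = √(μ/r) = 7454 m/s.
Escape speed v_esc = √(2μ/r) = √2 × v_c = 10540 m/s.
Δv = v_esc − v_c = 3088 m/s = 3.088 km/s.

Δv ≈ 3.09 km/s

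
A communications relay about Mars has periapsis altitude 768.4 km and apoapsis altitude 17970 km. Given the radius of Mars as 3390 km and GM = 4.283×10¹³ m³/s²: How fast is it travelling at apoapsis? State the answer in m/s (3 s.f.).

v ≈ 808 m/s

r_p = 3390 + 768.4 = 4158.4 km = 4.1584×10⁶ m.
r_a = 3390 + 17970 = 21360 km = 2.1360×10⁷ m.
Semi-major axis a = (r_p + r_a)/2 = 12759 km = 1.276×10⁷ m.
Vis-viva: v² = μ(2/r − 1/a) = 4.283×10¹³ × (9.363×10⁻⁸ − 7.837×10⁻⁸) = 6.535×10⁵ m²/s².
v = 808.4 m/s.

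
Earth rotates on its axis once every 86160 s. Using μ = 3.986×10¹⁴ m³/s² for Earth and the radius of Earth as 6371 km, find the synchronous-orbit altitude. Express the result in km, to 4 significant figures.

h_sync ≈ 35790 km

A synchronous orbit has period T, so by Kepler's third law a = (μT²/4π²)^(1/3).
μT²/4π² = 3.986×10¹⁴ × (8.616×10⁴)² / 39.48 = 7.495×10²² m³.
a = 4.216×10⁷ m = 42163 km.
Altitude h = a − R = 42163 − 6371 = 35792 km.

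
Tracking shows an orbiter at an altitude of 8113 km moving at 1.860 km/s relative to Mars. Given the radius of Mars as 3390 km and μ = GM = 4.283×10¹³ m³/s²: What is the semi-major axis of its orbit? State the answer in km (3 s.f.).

a ≈ 10700 km

r = 3390 + 8113 = 11503 km = 1.150×10⁷ m.
Vis-viva rearranged: 1/a = 2/r − v²/μ = 1.739×10⁻⁷ − 8.078×10⁻⁸ = 9.309×10⁻⁸ m⁻¹.
a = 1.074×10⁷ m = 10742 km.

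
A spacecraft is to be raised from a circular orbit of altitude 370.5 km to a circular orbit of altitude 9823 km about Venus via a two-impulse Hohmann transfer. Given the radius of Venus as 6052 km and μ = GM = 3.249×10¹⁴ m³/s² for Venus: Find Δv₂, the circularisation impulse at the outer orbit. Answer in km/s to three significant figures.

r₁ = 6052 + 370.5 = 6422.5 km = 6.4225×10⁶ m.
r₂ = 6052 + 9823 = 15875 km = 1.5875×10⁷ m.
Transfer ellipse a_t = (r₁ + r₂)/2 = 1.115×10⁷ m.
At r₁: circular v_c1 = √(μ/r₁) = 7113 m/s; transfer-periapsis v_p = √[μ(2/r₁ − 1/a_t)] = 8487 m/s.
At r₂: circular v_c2 = √(μ/r₂) = 4524 m/s; transfer-apoapsis v_a = √[μ(2/r₂ − 1/a_t)] = 3434 m/s.
Δv₂ = v_c2 − v_a = 1090 m/s.
= 1.090 km/s.

Δv ≈ 1.09 km/s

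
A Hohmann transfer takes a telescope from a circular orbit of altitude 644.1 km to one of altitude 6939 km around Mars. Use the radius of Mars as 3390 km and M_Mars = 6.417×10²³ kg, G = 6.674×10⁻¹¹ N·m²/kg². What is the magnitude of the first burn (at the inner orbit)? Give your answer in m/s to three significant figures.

μ = GM = 6.674×10⁻¹¹ × 6.417×10²³ = 4.283×10¹³ m³/s².
r₁ = 3390 + 644.1 = 4034.1 km = 4.0341×10⁶ m.
r₂ = 3390 + 6939 = 10329 km = 1.0329×10⁷ m.
Transfer ellipse a_t = (r₁ + r₂)/2 = 7.182×10⁶ m.
At r₁: circular v_c1 = √(μ/r₁) = 3258 m/s; transfer-periapsis v_p = √[μ(2/r₁ − 1/a_t)] = 3908 m/s.
Δv₁ = v_p − v_c1 = 649.3 m/s.

Δv ≈ 649 m/s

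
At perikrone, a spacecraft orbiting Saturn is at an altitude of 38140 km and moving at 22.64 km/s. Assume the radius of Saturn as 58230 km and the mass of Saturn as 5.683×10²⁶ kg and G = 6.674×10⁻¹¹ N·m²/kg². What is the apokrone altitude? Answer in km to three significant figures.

apokrone altitude ≈ 1.22×10⁵ km

μ = GM = 6.674×10⁻¹¹ × 5.683×10²⁶ = 3.793×10¹⁶ m³/s².
r_p = 58230 + 38140 = 96370 km = 9.637×10⁷ m.
Specific energy ε = v²/2 − μ/r = -1.373×10⁸ J/kg, so a = −μ/(2ε) = 1.381×10⁸ m.
The apsides satisfy r_p + r_a = 2a, so the apokrone radius is 2a − r_p = 1.799×10⁸ m = 1.7990×10⁵ km.
Apokrone altitude = 1.7990×10⁵ − 58230 = 1.2167×10⁵ km.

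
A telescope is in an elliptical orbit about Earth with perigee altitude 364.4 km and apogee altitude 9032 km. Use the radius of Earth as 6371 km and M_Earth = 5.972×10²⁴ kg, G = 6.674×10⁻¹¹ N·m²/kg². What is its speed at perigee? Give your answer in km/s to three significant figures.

μ = GM = 6.674×10⁻¹¹ × 5.972×10²⁴ = 3.986×10¹⁴ m³/s².
r_p = 6371 + 364.4 = 6735.4 km = 6.7354×10⁶ m.
r_a = 6371 + 9032 = 15403 km = 1.5403×10⁷ m.
Semi-major axis a = (r_p + r_a)/2 = 11069 km = 1.107×10⁷ m.
Vis-viva: v² = μ(2/r − 1/a) = 3.986×10¹⁴ × (2.969×10⁻⁷ − 9.034×10⁻⁸) = 8.234×10⁷ m²/s².
v = 9074 m/s = 9.074 km/s.

v ≈ 9.07 km/s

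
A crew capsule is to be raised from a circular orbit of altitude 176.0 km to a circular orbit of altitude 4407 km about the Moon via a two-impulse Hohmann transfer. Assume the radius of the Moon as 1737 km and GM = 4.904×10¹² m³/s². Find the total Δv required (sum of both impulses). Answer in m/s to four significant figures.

r₁ = 1737 + 176.0 = 1913.0 km = 1.9130×10⁶ m.
r₂ = 1737 + 4407 = 6144.0 km = 6.1440×10⁶ m.
Transfer ellipse a_t = (r₁ + r₂)/2 = 4.028×10⁶ m.
At r₁: circular v_c1 = √(μ/r₁) = 1601 m/s; transfer-perilune v_p = √[μ(2/r₁ − 1/a_t)] = 1977 m/s.
Δv₁ = v_p − v_c1 = 376.2 m/s.
At r₂: circular v_c2 = √(μ/r₂) = 893.4 m/s; transfer-apolune v_a = √[μ(2/r₂ − 1/a_t)] = 615.7 m/s.
Δv₂ = v_c2 − v_a = 277.8 m/s.
Total Δv = Δv₁ + Δv₂ = 654.0 m/s.

Δv_total ≈ 654.0 m/s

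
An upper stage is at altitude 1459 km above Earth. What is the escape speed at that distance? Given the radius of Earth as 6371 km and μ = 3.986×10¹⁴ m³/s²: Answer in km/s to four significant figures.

v_esc ≈ 10.09 km/s

r = 6371 + 1459 = 7830.0 km = 7.8300×10⁶ m.
Escape speed v_esc = √(2μ/r) = √(2 × 3.986×10¹⁴ / 7.830×10⁶) = √(1.018×10⁸) = 10090 m/s.
= 10.09 km/s.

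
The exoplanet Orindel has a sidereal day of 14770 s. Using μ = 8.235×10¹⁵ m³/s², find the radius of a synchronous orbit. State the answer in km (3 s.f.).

r_sync ≈ 35700 km

A synchronous orbit has period T, so by Kepler's third law a = (μT²/4π²)^(1/3).
μT²/4π² = 8.235×10¹⁵ × (1.477×10⁴)² / 39.48 = 4.551×10²² m³.
a = 3.570×10⁷ m = 35702 km.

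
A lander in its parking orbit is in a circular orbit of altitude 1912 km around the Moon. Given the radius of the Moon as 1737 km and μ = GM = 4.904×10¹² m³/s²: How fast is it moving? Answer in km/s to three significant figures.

r = 1737 + 1912 = 3649.0 km = 3.6490×10⁶ m.
For a circular orbit v = √(μ/r) = √(4.904×10¹² / 3.649×10⁶) = √(1.344×10⁶) = 1159 m/s.
That is 1.159 km/s.

v ≈ 1.16 km/s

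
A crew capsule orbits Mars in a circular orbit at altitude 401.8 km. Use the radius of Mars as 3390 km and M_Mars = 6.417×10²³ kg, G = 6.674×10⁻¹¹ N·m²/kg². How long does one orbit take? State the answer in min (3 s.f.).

T ≈ 118 min

μ = GM = 6.674×10⁻¹¹ × 6.417×10²³ = 4.283×10¹³ m³/s².
r = 3390 + 401.8 = 3791.8 km = 3.7918×10⁶ m.
Kepler's third law: T = 2π√(r³/μ) = 2π√((3.792×10⁶)³ / 4.283×10¹³).
r³/μ = 1.273×10⁶ s², so T = 2π × 1.128×10³ = 7.089×10³ s.
Converting: 7.089×10³ s ÷ 60.00 = 118.2 min.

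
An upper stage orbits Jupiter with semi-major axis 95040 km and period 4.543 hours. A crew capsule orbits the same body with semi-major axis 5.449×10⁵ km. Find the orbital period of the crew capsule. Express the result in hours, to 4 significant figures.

T₂ ≈ 62.37 hours

Kepler's third law: T² ∝ a³, so T₂ = T₁ (a₂/a₁)^(3/2).
a₂/a₁ = 5.733, (a₂/a₁)^(3/2) = 13.73.
T₂ = 4.543 × 13.73 = 62.37 hours.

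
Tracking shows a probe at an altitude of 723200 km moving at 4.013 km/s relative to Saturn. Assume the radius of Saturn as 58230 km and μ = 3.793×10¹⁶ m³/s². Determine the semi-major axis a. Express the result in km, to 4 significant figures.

a ≈ 4.684×10⁵ km

r = 58230 + 723200 = 7.8143×10⁵ km = 7.814×10⁸ m.
Specific orbital energy ε = v²/2 − μ/r = (4013)²/2 − 3.793×10¹⁶/7.814×10⁸ = -4.049×10⁷ J/kg.
Since ε = −μ/(2a), a = −μ/(2ε) = 4.684×10⁸ m = 4.6842×10⁵ km.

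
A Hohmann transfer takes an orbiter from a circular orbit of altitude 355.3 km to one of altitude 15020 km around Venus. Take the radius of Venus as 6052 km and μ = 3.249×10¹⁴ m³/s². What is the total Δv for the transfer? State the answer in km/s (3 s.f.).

r₁ = 6052 + 355.3 = 6407.3 km = 6.4073×10⁶ m.
r₂ = 6052 + 15020 = 21072 km = 2.1072×10⁷ m.
Transfer ellipse a_t = (r₁ + r₂)/2 = 1.374×10⁷ m.
At r₁: circular v_c1 = √(μ/r₁) = 7121 m/s; transfer-periapsis v_p = √[μ(2/r₁ − 1/a_t)] = 8819 m/s.
Δv₁ = v_p − v_c1 = 1698 m/s.
At r₂: circular v_c2 = √(μ/r₂) = 3927 m/s; transfer-apoapsis v_a = √[μ(2/r₂ − 1/a_t)] = 2681 m/s.
Δv₂ = v_c2 − v_a = 1245 m/s.
Total Δv = Δv₁ + Δv₂ = 2943 m/s = 2.943 km/s.

Δv_total ≈ 2.94 km/s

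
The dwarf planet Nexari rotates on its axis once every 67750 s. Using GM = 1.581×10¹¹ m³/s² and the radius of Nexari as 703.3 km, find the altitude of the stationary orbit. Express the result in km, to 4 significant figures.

h_sync ≈ 1936 km

A synchronous orbit has period T, so by Kepler's third law a = (μT²/4π²)^(1/3).
μT²/4π² = 1.581×10¹¹ × (6.775×10⁴)² / 39.48 = 1.838×10¹⁹ m³.
a = 2.639×10⁶ m = 2639.1 km.
Altitude h = a − R = 2639.1 − 703.3 = 1935.8 km.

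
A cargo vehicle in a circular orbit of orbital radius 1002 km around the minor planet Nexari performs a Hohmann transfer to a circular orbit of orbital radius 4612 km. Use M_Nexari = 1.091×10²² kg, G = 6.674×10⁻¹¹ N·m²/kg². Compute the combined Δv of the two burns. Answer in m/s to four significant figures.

Δv_total ≈ 400.2 m/s

μ = GM = 6.674×10⁻¹¹ × 1.091×10²² = 7.281×10¹¹ m³/s².
r₁ = 1002 km = 1.002×10⁶ m.
r₂ = 4612 km = 4.612×10⁶ m.
Transfer ellipse a_t = (r₁ + r₂)/2 = 2.807×10⁶ m.
At r₁: circular v_c1 = √(μ/r₁) = 852.5 m/s; transfer-periapsis v_p = √[μ(2/r₁ − 1/a_t)] = 1093 m/s.
Δv₁ = v_p − v_c1 = 240.2 m/s.
At r₂: circular v_c2 = √(μ/r₂) = 397.3 m/s; transfer-apoapsis v_a = √[μ(2/r₂ − 1/a_t)] = 237.4 m/s.
Δv₂ = v_c2 − v_a = 159.9 m/s.
Total Δv = Δv₁ + Δv₂ = 400.2 m/s.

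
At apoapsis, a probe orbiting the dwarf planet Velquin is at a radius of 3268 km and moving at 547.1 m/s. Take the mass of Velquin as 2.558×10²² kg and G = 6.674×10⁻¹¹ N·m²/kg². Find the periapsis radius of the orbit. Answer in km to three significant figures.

μ = GM = 6.674×10⁻¹¹ × 2.558×10²² = 1.707×10¹² m³/s².
r_a = 3.268×10⁶ m.
Specific energy ε = v²/2 − μ/r = -3.727×10⁵ J/kg, so a = −μ/(2ε) = 2.290×10⁶ m.
The apsides satisfy r_p + r_a = 2a, so the periapsis radius is 2a − r_a = 1.312×10⁶ m = 1312.1 km.

periapsis radius ≈ 1310 km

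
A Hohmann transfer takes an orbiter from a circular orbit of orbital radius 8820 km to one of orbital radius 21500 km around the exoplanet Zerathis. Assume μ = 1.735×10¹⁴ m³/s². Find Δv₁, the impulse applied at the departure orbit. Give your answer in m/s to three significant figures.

r₁ = 8820 km = 8.820×10⁶ m.
r₂ = 21500 km = 2.150×10⁷ m.
Transfer ellipse a_t = (r₁ + r₂)/2 = 1.516×10⁷ m.
At r₁: circular v_c1 = √(μ/r₁) = 4435 m/s; transfer-periapsis v_p = √[μ(2/r₁ − 1/a_t)] = 5282 m/s.
Δv₁ = v_p − v_c1 = 846.6 m/s.

Δv ≈ 847 m/s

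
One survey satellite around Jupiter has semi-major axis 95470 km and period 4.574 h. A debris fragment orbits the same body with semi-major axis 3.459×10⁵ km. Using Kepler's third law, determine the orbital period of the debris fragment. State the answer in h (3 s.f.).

T₂ ≈ 31.5 h

Kepler's third law: T² ∝ a³, so T₂ = T₁ (a₂/a₁)^(3/2).
a₂/a₁ = 3.623, (a₂/a₁)^(3/2) = 6.896.
T₂ = 4.574 × 6.896 = 31.54 h.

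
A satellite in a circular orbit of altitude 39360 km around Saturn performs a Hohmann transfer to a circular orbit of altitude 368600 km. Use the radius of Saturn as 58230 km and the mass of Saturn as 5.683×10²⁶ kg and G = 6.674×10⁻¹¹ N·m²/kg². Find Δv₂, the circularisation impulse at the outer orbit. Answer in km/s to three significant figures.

Δv ≈ 3.68 km/s

μ = GM = 6.674×10⁻¹¹ × 5.683×10²⁶ = 3.793×10¹⁶ m³/s².
r₁ = 58230 + 39360 = 97590 km = 9.7590×10⁷ m.
r₂ = 58230 + 368600 = 426830 km = 4.2683×10⁸ m.
Transfer ellipse a_t = (r₁ + r₂)/2 = 2.622×10⁸ m.
At r₁: circular v_c1 = √(μ/r₁) = 19710 m/s; transfer-perikrone v_p = √[μ(2/r₁ − 1/a_t)] = 25150 m/s.
At r₂: circular v_c2 = √(μ/r₂) = 9427 m/s; transfer-apokrone v_a = √[μ(2/r₂ − 1/a_t)] = 5751 m/s.
Δv₂ = v_c2 − v_a = 3676 m/s.
= 3.676 km/s.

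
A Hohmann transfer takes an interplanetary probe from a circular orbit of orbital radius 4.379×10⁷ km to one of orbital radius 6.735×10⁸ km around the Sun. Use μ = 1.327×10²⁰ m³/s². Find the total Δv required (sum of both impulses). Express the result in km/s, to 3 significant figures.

r₁ = 4.379×10⁷ km = 4.379×10¹⁰ m.
r₂ = 6.735×10⁸ km = 6.735×10¹¹ m.
Transfer ellipse a_t = (r₁ + r₂)/2 = 3.586×10¹¹ m.
At r₁: circular v_c1 = √(μ/r₁) = 55050 m/s; transfer-perihelion v_p = √[μ(2/r₁ − 1/a_t)] = 75440 m/s.
Δv₁ = v_p − v_c1 = 20390 m/s.
At r₂: circular v_c2 = √(μ/r₂) = 14040 m/s; transfer-aphelion v_a = √[μ(2/r₂ − 1/a_t)] = 4905 m/s.
Δv₂ = v_c2 − v_a = 9132 m/s.
Total Δv = Δv₁ + Δv₂ = 29520 m/s = 29.52 km/s.

Δv_total ≈ 29.5 km/s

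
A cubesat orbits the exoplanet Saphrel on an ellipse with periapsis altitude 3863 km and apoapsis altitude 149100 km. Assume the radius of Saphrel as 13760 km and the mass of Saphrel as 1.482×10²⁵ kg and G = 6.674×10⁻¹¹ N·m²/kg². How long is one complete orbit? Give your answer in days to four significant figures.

μ = GM = 6.674×10⁻¹¹ × 1.482×10²⁵ = 9.891×10¹⁴ m³/s².
r_p = 13760 + 3863 = 17623 km = 1.7623×10⁷ m.
r_a = 13760 + 149100 = 162860 km = 1.6286×10⁸ m.
Semi-major axis a = (r_p + r_a)/2 = (17623 + 1.6286×10⁵)/2 = 90242 km = 9.024×10⁷ m.
By Kepler's third law T = 2π√(a³/μ) = 2π × 2.726×10⁴ = 1.713×10⁵ s.
= 1.982 days.

T ≈ 1.982 days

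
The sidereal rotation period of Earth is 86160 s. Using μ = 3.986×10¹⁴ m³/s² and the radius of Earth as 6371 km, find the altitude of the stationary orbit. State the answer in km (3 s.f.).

h_sync ≈ 35800 km

A synchronous orbit has period T, so by Kepler's third law a = (μT²/4π²)^(1/3).
μT²/4π² = 3.986×10¹⁴ × (8.616×10⁴)² / 39.48 = 7.495×10²² m³.
a = 4.216×10⁷ m = 42163 km.
Altitude h = a − R = 42163 − 6371 = 35792 km.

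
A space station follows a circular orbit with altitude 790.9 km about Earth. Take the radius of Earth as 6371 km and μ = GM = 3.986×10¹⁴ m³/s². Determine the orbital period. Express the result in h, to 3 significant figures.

T ≈ 1.68 h

r = 6371 + 790.9 = 7161.9 km = 7.1619×10⁶ m.
Kepler's third law: T = 2π√(r³/μ) = 2π√((7.162×10⁶)³ / 3.986×10¹⁴).
r³/μ = 9.216×10⁵ s², so T = 2π × 9.600×10² = 6.032×10³ s.
Converting: 6.032×10³ s ÷ 3600 = 1.676 h.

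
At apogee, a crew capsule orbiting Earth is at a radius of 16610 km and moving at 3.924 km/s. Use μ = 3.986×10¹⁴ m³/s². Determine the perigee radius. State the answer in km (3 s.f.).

r_a = 1.661×10⁷ m.
Specific energy ε = v²/2 − μ/r = -1.630×10⁷ J/kg, so a = −μ/(2ε) = 1.223×10⁷ m.
The apsides satisfy r_p + r_a = 2a, so the perigee radius is 2a − r_a = 7.846×10⁶ m = 7845.9 km.

perigee radius ≈ 7850 km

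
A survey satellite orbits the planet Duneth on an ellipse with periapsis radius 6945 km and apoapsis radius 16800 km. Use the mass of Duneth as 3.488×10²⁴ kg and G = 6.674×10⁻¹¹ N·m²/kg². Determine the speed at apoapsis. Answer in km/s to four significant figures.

μ = GM = 6.674×10⁻¹¹ × 3.488×10²⁴ = 2.328×10¹⁴ m³/s².
Semi-major axis a = (r_p + r_a)/2 = 11872 km = 1.187×10⁷ m.
Vis-viva: v² = μ(2/r − 1/a) = 2.328×10¹⁴ × (1.190×10⁻⁷ − 8.423×10⁻⁸) = 8.106×10⁶ m²/s².
v = 2847 m/s = 2.847 km/s.

v ≈ 2.847 km/s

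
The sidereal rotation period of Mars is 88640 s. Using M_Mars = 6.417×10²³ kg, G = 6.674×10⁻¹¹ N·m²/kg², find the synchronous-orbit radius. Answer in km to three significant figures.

μ = GM = 6.674×10⁻¹¹ × 6.417×10²³ = 4.283×10¹³ m³/s².
A synchronous orbit has period T, so by Kepler's third law a = (μT²/4π²)^(1/3).
μT²/4π² = 4.283×10¹³ × (8.864×10⁴)² / 39.48 = 8.524×10²¹ m³.
a = 2.043×10⁷ m = 20427 km.

r_sync ≈ 20400 km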